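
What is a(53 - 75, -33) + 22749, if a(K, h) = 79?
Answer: 22828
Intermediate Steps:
a(53 - 75, -33) + 22749 = 79 + 22749 = 22828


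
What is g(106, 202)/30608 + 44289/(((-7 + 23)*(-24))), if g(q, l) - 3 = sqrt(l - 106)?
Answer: -28241595/244864 + sqrt(6)/7652 ≈ -115.34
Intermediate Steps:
g(q, l) = 3 + sqrt(-106 + l) (g(q, l) = 3 + sqrt(l - 106) = 3 + sqrt(-106 + l))
g(106, 202)/30608 + 44289/(((-7 + 23)*(-24))) = (3 + sqrt(-106 + 202))/30608 + 44289/(((-7 + 23)*(-24))) = (3 + sqrt(96))*(1/30608) + 44289/((16*(-24))) = (3 + 4*sqrt(6))*(1/30608) + 44289/(-384) = (3/30608 + sqrt(6)/7652) + 44289*(-1/384) = (3/30608 + sqrt(6)/7652) - 14763/128 = -28241595/244864 + sqrt(6)/7652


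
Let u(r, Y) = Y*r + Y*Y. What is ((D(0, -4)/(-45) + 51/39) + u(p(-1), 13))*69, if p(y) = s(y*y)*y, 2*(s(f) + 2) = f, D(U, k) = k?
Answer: 5110117/390 ≈ 13103.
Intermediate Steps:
s(f) = -2 + f/2
p(y) = y*(-2 + y²/2) (p(y) = (-2 + (y*y)/2)*y = (-2 + y²/2)*y = y*(-2 + y²/2))
u(r, Y) = Y² + Y*r (u(r, Y) = Y*r + Y² = Y² + Y*r)
((D(0, -4)/(-45) + 51/39) + u(p(-1), 13))*69 = ((-4/(-45) + 51/39) + 13*(13 + (½)*(-1)*(-4 + (-1)²)))*69 = ((-4*(-1/45) + 51*(1/39)) + 13*(13 + (½)*(-1)*(-4 + 1)))*69 = ((4/45 + 17/13) + 13*(13 + (½)*(-1)*(-3)))*69 = (817/585 + 13*(13 + 3/2))*69 = (817/585 + 13*(29/2))*69 = (817/585 + 377/2)*69 = (222179/1170)*69 = 5110117/390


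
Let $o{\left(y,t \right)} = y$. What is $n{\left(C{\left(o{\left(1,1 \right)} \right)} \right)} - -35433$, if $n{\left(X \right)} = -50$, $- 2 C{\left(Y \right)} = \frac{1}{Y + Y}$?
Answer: $35383$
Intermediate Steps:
$C{\left(Y \right)} = - \frac{1}{4 Y}$ ($C{\left(Y \right)} = - \frac{1}{2 \left(Y + Y\right)} = - \frac{1}{2 \cdot 2 Y} = - \frac{\frac{1}{2} \frac{1}{Y}}{2} = - \frac{1}{4 Y}$)
$n{\left(C{\left(o{\left(1,1 \right)} \right)} \right)} - -35433 = -50 - -35433 = -50 + 35433 = 35383$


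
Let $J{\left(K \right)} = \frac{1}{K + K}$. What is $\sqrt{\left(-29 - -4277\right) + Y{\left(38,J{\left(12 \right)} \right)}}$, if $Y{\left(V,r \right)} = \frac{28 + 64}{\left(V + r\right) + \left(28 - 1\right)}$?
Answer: $\frac{2 \sqrt{2588659374}}{1561} \approx 65.188$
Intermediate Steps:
$J{\left(K \right)} = \frac{1}{2 K}$
$Y{\left(V,r \right)} = \frac{92}{27 + V + r}$ ($Y{\left(V,r \right)} = \frac{92}{\left(V + r\right) + \left(28 - 1\right)} = \frac{92}{\left(V + r\right) + 27} = \frac{92}{27 + V + r}$)
$\sqrt{\left(-29 - -4277\right) + Y{\left(38,J{\left(12 \right)} \right)}} = \sqrt{\left(-29 - -4277\right) + \frac{92}{27 + 38 + \frac{1}{2 \cdot 12}}} = \sqrt{\left(-29 + 4277\right) + \frac{92}{27 + 38 + \frac{1}{2} \cdot \frac{1}{12}}} = \sqrt{4248 + \frac{92}{27 + 38 + \frac{1}{24}}} = \sqrt{4248 + \frac{92}{\frac{1561}{24}}} = \sqrt{4248 + 92 \cdot \frac{24}{1561}} = \sqrt{4248 + \frac{2208}{1561}} = \sqrt{\frac{6633336}{1561}} = \frac{2 \sqrt{2588659374}}{1561}$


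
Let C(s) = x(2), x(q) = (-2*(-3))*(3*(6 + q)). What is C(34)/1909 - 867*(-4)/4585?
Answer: 7280652/8752765 ≈ 0.83181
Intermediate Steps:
x(q) = 108 + 18*q (x(q) = 6*(18 + 3*q) = 108 + 18*q)
C(s) = 144 (C(s) = 108 + 18*2 = 108 + 36 = 144)
C(34)/1909 - 867*(-4)/4585 = 144/1909 - 867*(-4)/4585 = 144*(1/1909) + 3468*(1/4585) = 144/1909 + 3468/4585 = 7280652/8752765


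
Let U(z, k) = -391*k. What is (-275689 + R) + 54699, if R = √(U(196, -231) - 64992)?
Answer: -220990 + √25329 ≈ -2.2083e+5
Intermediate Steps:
R = √25329 (R = √(-391*(-231) - 64992) = √(90321 - 64992) = √25329 ≈ 159.15)
(-275689 + R) + 54699 = (-275689 + √25329) + 54699 = -220990 + √25329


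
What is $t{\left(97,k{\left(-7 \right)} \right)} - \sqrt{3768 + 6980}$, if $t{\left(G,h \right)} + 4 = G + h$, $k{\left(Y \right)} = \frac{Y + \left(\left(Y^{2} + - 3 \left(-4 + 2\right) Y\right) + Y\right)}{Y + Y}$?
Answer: $\frac{187}{2} - 2 \sqrt{2687} \approx -10.173$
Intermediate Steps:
$k{\left(Y \right)} = \frac{Y^{2} + 8 Y}{2 Y}$ ($k{\left(Y \right)} = \frac{Y + \left(\left(Y^{2} + \left(-3\right) \left(-2\right) Y\right) + Y\right)}{2 Y} = \left(Y + \left(\left(Y^{2} + 6 Y\right) + Y\right)\right) \frac{1}{2 Y} = \left(Y + \left(Y^{2} + 7 Y\right)\right) \frac{1}{2 Y} = \left(Y^{2} + 8 Y\right) \frac{1}{2 Y} = \frac{Y^{2} + 8 Y}{2 Y}$)
$t{\left(G,h \right)} = -4 + G + h$ ($t{\left(G,h \right)} = -4 + \left(G + h\right) = -4 + G + h$)
$t{\left(97,k{\left(-7 \right)} \right)} - \sqrt{3768 + 6980} = \left(-4 + 97 + \left(4 + \frac{1}{2} \left(-7\right)\right)\right) - \sqrt{3768 + 6980} = \left(-4 + 97 + \left(4 - \frac{7}{2}\right)\right) - \sqrt{10748} = \left(-4 + 97 + \frac{1}{2}\right) - 2 \sqrt{2687} = \frac{187}{2} - 2 \sqrt{2687}$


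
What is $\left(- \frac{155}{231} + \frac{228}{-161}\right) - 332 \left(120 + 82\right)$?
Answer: $- \frac{356322121}{5313} \approx -67066.0$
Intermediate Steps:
$\left(- \frac{155}{231} + \frac{228}{-161}\right) - 332 \left(120 + 82\right) = \left(\left(-155\right) \frac{1}{231} + 228 \left(- \frac{1}{161}\right)\right) - 67064 = \left(- \frac{155}{231} - \frac{228}{161}\right) - 67064 = - \frac{11089}{5313} - 67064 = - \frac{356322121}{5313}$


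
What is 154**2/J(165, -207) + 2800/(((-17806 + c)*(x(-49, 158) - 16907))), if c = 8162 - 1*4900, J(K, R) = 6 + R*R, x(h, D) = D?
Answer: 120359942927/217486853685 ≈ 0.55341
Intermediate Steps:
J(K, R) = 6 + R**2
c = 3262 (c = 8162 - 4900 = 3262)
154**2/J(165, -207) + 2800/(((-17806 + c)*(x(-49, 158) - 16907))) = 154**2/(6 + (-207)**2) + 2800/(((-17806 + 3262)*(158 - 16907))) = 23716/(6 + 42849) + 2800/((-14544*(-16749))) = 23716/42855 + 2800/243597456 = 23716*(1/42855) + 2800*(1/243597456) = 23716/42855 + 175/15224841 = 120359942927/217486853685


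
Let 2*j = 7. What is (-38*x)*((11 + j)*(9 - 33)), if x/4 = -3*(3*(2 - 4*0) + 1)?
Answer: -1110816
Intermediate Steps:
j = 7/2 (j = (½)*7 = 7/2 ≈ 3.5000)
x = -84 (x = 4*(-3*(3*(2 - 4*0) + 1)) = 4*(-3*(3*(2 + 0) + 1)) = 4*(-3*(3*2 + 1)) = 4*(-3*(6 + 1)) = 4*(-3*7) = 4*(-21) = -84)
(-38*x)*((11 + j)*(9 - 33)) = (-38*(-84))*((11 + 7/2)*(9 - 33)) = 3192*((29/2)*(-24)) = 3192*(-348) = -1110816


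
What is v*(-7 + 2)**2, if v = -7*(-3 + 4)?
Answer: -175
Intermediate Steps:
v = -7 (v = -7*1 = -7)
v*(-7 + 2)**2 = -7*(-7 + 2)**2 = -7*(-5)**2 = -7*25 = -175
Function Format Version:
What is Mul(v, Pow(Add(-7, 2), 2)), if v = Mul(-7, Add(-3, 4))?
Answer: -175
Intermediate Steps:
v = -7 (v = Mul(-7, 1) = -7)
Mul(v, Pow(Add(-7, 2), 2)) = Mul(-7, Pow(Add(-7, 2), 2)) = Mul(-7, Pow(-5, 2)) = Mul(-7, 25) = -175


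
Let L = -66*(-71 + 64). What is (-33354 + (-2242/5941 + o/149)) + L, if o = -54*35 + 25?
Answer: -29127708451/885209 ≈ -32905.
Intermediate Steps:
o = -1865 (o = -1890 + 25 = -1865)
L = 462 (L = -66*(-7) = 462)
(-33354 + (-2242/5941 + o/149)) + L = (-33354 + (-2242/5941 - 1865/149)) + 462 = (-33354 - 11414023/885209) + 462 = -29536675009/885209 + 462 = -29127708451/885209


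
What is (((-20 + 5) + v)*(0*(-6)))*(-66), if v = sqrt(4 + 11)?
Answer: 0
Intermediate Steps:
v = sqrt(15) ≈ 3.8730
(((-20 + 5) + v)*(0*(-6)))*(-66) = (((-20 + 5) + sqrt(15))*(0*(-6)))*(-66) = ((-15 + sqrt(15))*0)*(-66) = 0*(-66) = 0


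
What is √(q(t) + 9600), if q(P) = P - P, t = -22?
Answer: 40*√6 ≈ 97.980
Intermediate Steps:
q(P) = 0
√(q(t) + 9600) = √(0 + 9600) = √9600 = 40*√6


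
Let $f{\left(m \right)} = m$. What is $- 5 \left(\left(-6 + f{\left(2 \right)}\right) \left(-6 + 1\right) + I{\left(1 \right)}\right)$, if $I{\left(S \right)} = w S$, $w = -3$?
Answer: $-85$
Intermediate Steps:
$I{\left(S \right)} = - 3 S$
$- 5 \left(\left(-6 + f{\left(2 \right)}\right) \left(-6 + 1\right) + I{\left(1 \right)}\right) = - 5 \left(\left(-6 + 2\right) \left(-6 + 1\right) - 3\right) = - 5 \left(\left(-4\right) \left(-5\right) - 3\right) = - 5 \left(20 - 3\right) = \left(-5\right) 17 = -85$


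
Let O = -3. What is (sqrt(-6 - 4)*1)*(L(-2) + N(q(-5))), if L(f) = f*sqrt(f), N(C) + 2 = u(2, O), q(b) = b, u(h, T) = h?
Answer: 4*sqrt(5) ≈ 8.9443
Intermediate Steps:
N(C) = 0 (N(C) = -2 + 2 = 0)
L(f) = f**(3/2)
(sqrt(-6 - 4)*1)*(L(-2) + N(q(-5))) = (sqrt(-6 - 4)*1)*((-2)**(3/2) + 0) = (sqrt(-10)*1)*(-2*I*sqrt(2) + 0) = ((I*sqrt(10))*1)*(-2*I*sqrt(2)) = (I*sqrt(10))*(-2*I*sqrt(2)) = 4*sqrt(5)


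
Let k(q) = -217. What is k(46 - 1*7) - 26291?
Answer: -26508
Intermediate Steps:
k(46 - 1*7) - 26291 = -217 - 26291 = -26508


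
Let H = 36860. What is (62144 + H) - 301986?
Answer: -202982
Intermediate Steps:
(62144 + H) - 301986 = (62144 + 36860) - 301986 = 99004 - 301986 = -202982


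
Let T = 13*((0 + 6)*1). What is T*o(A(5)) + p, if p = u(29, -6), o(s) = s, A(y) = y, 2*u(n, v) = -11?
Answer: 769/2 ≈ 384.50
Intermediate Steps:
u(n, v) = -11/2 (u(n, v) = (½)*(-11) = -11/2)
p = -11/2 ≈ -5.5000
T = 78 (T = 13*(6*1) = 13*6 = 78)
T*o(A(5)) + p = 78*5 - 11/2 = 390 - 11/2 = 769/2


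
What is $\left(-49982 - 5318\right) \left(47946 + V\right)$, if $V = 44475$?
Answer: $-5110881300$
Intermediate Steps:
$\left(-49982 - 5318\right) \left(47946 + V\right) = \left(-49982 - 5318\right) \left(47946 + 44475\right) = \left(-55300\right) 92421 = -5110881300$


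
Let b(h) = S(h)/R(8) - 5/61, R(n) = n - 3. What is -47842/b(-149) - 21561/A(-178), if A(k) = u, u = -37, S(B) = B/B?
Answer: -269560387/666 ≈ -4.0475e+5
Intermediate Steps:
S(B) = 1
R(n) = -3 + n
A(k) = -37
b(h) = 36/305 (b(h) = 1/(-3 + 8) - 5/61 = 1/5 - 5*1/61 = 1*(1/5) - 5/61 = 1/5 - 5/61 = 36/305)
-47842/b(-149) - 21561/A(-178) = -47842/36/305 - 21561/(-37) = -47842*305/36 - 21561*(-1/37) = -7295905/18 + 21561/37 = -269560387/666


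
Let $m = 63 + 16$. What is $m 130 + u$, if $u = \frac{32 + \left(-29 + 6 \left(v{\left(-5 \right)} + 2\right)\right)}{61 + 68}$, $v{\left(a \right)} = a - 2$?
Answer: $\frac{441601}{43} \approx 10270.0$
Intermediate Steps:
$v{\left(a \right)} = -2 + a$
$m = 79$
$u = - \frac{9}{43}$ ($u = \frac{32 + \left(-29 + 6 \left(\left(-2 - 5\right) + 2\right)\right)}{61 + 68} = \frac{32 + \left(-29 + 6 \left(-7 + 2\right)\right)}{129} = \left(32 + \left(-29 + 6 \left(-5\right)\right)\right) \frac{1}{129} = \left(32 - 59\right) \frac{1}{129} = \left(-27\right) \frac{1}{129} = - \frac{9}{43} \approx -0.2093$)
$m 130 + u = 79 \cdot 130 - \frac{9}{43} = 10270 - \frac{9}{43} = \frac{441601}{43}$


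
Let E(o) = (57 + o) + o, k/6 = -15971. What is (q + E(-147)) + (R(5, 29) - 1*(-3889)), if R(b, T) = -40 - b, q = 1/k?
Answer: 345644381/95826 ≈ 3607.0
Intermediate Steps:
k = -95826 (k = 6*(-15971) = -95826)
q = -1/95826 (q = 1/(-95826) = -1/95826 ≈ -1.0436e-5)
E(o) = 57 + 2*o
(q + E(-147)) + (R(5, 29) - 1*(-3889)) = (-1/95826 + (57 + 2*(-147))) + ((-40 - 1*5) - 1*(-3889)) = (-1/95826 + (57 - 294)) + ((-40 - 5) + 3889) = (-1/95826 - 237) + (-45 + 3889) = -22710763/95826 + 3844 = 345644381/95826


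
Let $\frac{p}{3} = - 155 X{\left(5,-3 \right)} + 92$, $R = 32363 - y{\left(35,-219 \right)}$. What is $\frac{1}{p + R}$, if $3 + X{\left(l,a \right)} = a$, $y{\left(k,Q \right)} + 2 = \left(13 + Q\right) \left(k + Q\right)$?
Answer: $- \frac{1}{2473} \approx -0.00040437$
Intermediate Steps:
$y{\left(k,Q \right)} = -2 + \left(13 + Q\right) \left(Q + k\right)$ ($y{\left(k,Q \right)} = -2 + \left(13 + Q\right) \left(k + Q\right) = -2 + \left(13 + Q\right) \left(Q + k\right)$)
$X{\left(l,a \right)} = -3 + a$
$R = -5539$ ($R = 32363 - \left(-2 + \left(-219\right)^{2} + 13 \left(-219\right) + 13 \cdot 35 - 7665\right) = 32363 - \left(-2 + 47961 - 2847 + 455 - 7665\right) = 32363 - 37902 = -5539$)
$p = 3066$ ($p = 3 \left(- 155 \left(-3 - 3\right) + 92\right) = 3 \left(\left(-155\right) \left(-6\right) + 92\right) = 3 \left(930 + 92\right) = 3 \cdot 1022 = 3066$)
$\frac{1}{p + R} = \frac{1}{3066 - 5539} = \frac{1}{-2473} = - \frac{1}{2473}$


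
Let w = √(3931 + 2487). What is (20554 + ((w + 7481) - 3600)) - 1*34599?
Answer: -10164 + √6418 ≈ -10084.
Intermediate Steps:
w = √6418 ≈ 80.112
(20554 + ((w + 7481) - 3600)) - 1*34599 = (20554 + ((√6418 + 7481) - 3600)) - 1*34599 = (20554 + ((7481 + √6418) - 3600)) - 34599 = (20554 + (3881 + √6418)) - 34599 = (24435 + √6418) - 34599 = -10164 + √6418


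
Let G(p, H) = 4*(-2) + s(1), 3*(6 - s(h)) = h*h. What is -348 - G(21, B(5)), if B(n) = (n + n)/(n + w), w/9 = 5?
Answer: -1037/3 ≈ -345.67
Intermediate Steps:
w = 45 (w = 9*5 = 45)
s(h) = 6 - h²/3 (s(h) = 6 - h*h/3 = 6 - h²/3)
B(n) = 2*n/(45 + n) (B(n) = (n + n)/(n + 45) = (2*n)/(45 + n) = 2*n/(45 + n))
G(p, H) = -7/3 (G(p, H) = 4*(-2) + (6 - ⅓*1²) = -8 + (6 - ⅓*1) = -8 + (6 - ⅓) = -8 + 17/3 = -7/3)
-348 - G(21, B(5)) = -348 - 1*(-7/3) = -348 + 7/3 = -1037/3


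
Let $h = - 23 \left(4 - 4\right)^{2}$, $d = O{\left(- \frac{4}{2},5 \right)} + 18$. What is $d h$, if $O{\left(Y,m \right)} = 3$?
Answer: $0$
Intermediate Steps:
$d = 21$ ($d = 3 + 18 = 21$)
$h = 0$ ($h = - 23 \cdot 0^{2} = \left(-23\right) 0 = 0$)
$d h = 21 \cdot 0 = 0$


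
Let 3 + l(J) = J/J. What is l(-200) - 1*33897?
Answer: -33899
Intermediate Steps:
l(J) = -2 (l(J) = -3 + J/J = -3 + 1 = -2)
l(-200) - 1*33897 = -2 - 1*33897 = -2 - 33897 = -33899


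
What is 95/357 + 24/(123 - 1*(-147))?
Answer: 1901/5355 ≈ 0.35500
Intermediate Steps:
95/357 + 24/(123 - 1*(-147)) = 95*(1/357) + 24/(123 + 147) = 95/357 + 24/270 = 95/357 + 24*(1/270) = 95/357 + 4/45 = 1901/5355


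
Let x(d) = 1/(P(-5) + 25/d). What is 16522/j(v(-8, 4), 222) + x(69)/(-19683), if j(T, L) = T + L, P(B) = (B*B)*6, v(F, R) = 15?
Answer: 374886243433/5377559625 ≈ 69.713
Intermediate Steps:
P(B) = 6*B**2 (P(B) = B**2*6 = 6*B**2)
j(T, L) = L + T
x(d) = 1/(150 + 25/d) (x(d) = 1/(6*(-5)**2 + 25/d) = 1/(6*25 + 25/d) = 1/(150 + 25/d))
16522/j(v(-8, 4), 222) + x(69)/(-19683) = 16522/(222 + 15) + ((1/25)*69/(1 + 6*69))/(-19683) = 16522/237 + ((1/25)*69/(1 + 414))*(-1/19683) = 16522*(1/237) + ((1/25)*69/415)*(-1/19683) = 16522/237 + ((1/25)*69*(1/415))*(-1/19683) = 16522/237 + (69/10375)*(-1/19683) = 16522/237 - 23/68070375 = 374886243433/5377559625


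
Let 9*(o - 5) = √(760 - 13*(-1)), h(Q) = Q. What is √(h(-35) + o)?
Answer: √(-270 + √773)/3 ≈ 5.1876*I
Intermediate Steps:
o = 5 + √773/9 (o = 5 + √(760 - 13*(-1))/9 = 5 + √(760 + 13)/9 = 5 + √773/9 ≈ 8.0892)
√(h(-35) + o) = √(-35 + (5 + √773/9)) = √(-30 + √773/9)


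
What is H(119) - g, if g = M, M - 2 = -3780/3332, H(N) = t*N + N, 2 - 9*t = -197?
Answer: 2944561/1071 ≈ 2749.4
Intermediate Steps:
t = 199/9 (t = 2/9 - ⅑*(-197) = 2/9 + 197/9 = 199/9 ≈ 22.111)
H(N) = 208*N/9 (H(N) = 199*N/9 + N = 208*N/9)
M = 103/119 (M = 2 - 3780/3332 = 2 - 3780*1/3332 = 2 - 135/119 = 103/119 ≈ 0.86555)
g = 103/119 ≈ 0.86555
H(119) - g = (208/9)*119 - 1*103/119 = 24752/9 - 103/119 = 2944561/1071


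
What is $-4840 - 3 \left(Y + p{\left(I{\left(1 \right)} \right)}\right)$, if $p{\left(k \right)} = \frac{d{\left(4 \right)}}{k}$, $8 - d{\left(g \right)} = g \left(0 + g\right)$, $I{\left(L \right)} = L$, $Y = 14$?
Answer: $-4858$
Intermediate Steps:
$d{\left(g \right)} = 8 - g^{2}$ ($d{\left(g \right)} = 8 - g \left(0 + g\right) = 8 - g g = 8 - g^{2}$)
$p{\left(k \right)} = - \frac{8}{k}$ ($p{\left(k \right)} = \frac{8 - 4^{2}}{k} = \frac{8 - 16}{k} = - \frac{8}{k}$)
$-4840 - 3 \left(Y + p{\left(I{\left(1 \right)} \right)}\right) = -4840 - 3 \left(14 - \frac{8}{1}\right) = -4840 - 3 \left(14 - 8\right) = -4840 - 3 \cdot 6 = -4840 - 18 = -4858$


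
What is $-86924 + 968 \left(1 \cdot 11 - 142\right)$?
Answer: $-213732$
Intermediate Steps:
$-86924 + 968 \left(1 \cdot 11 - 142\right) = -86924 + 968 \left(11 - 142\right) = -86924 + 968 \left(-131\right) = -86924 - 126808 = -213732$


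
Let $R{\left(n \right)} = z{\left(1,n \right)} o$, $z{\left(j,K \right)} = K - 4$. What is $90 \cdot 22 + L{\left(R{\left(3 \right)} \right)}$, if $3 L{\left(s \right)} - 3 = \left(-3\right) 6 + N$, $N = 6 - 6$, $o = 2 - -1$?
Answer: $1975$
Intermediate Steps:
$o = 3$ ($o = 2 + 1 = 3$)
$z{\left(j,K \right)} = -4 + K$ ($z{\left(j,K \right)} = K - 4 = -4 + K$)
$R{\left(n \right)} = -12 + 3 n$ ($R{\left(n \right)} = \left(-4 + n\right) 3 = -12 + 3 n$)
$N = 0$ ($N = 6 - 6 = 0$)
$L{\left(s \right)} = -5$ ($L{\left(s \right)} = 1 + \frac{\left(-3\right) 6 + 0}{3} = 1 + \frac{-18 + 0}{3} = 1 + \frac{1}{3} \left(-18\right) = 1 - 6 = -5$)
$90 \cdot 22 + L{\left(R{\left(3 \right)} \right)} = 90 \cdot 22 - 5 = 1980 - 5 = 1975$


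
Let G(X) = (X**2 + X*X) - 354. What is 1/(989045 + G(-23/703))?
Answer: 494209/488619991477 ≈ 1.0114e-6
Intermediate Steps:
G(X) = -354 + 2*X**2 (G(X) = (X**2 + X**2) - 354 = 2*X**2 - 354 = -354 + 2*X**2)
1/(989045 + G(-23/703)) = 1/(989045 + (-354 + 2*(-23/703)**2)) = 1/(989045 + (-354 + 2*(529/494209))) = 1/(989045 + (-354 + 1058/494209)) = 1/(989045 - 174948928/494209) = 1/(488619991477/494209) = 494209/488619991477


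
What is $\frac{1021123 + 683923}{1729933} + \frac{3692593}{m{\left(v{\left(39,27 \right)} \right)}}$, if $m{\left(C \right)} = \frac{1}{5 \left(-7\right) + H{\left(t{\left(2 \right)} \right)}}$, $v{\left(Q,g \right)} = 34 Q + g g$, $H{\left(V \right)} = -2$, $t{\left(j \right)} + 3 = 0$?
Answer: $- \frac{236353722286907}{1729933} \approx -1.3663 \cdot 10^{8}$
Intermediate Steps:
$t{\left(j \right)} = -3$ ($t{\left(j \right)} = -3 + 0 = -3$)
$v{\left(Q,g \right)} = g^{2} + 34 Q$ ($v{\left(Q,g \right)} = 34 Q + g^{2} = g^{2} + 34 Q$)
$m{\left(C \right)} = - \frac{1}{37}$ ($m{\left(C \right)} = \frac{1}{5 \left(-7\right) - 2} = \frac{1}{-35 - 2} = \frac{1}{-37} = - \frac{1}{37}$)
$\frac{1021123 + 683923}{1729933} + \frac{3692593}{m{\left(v{\left(39,27 \right)} \right)}} = \frac{1021123 + 683923}{1729933} + \frac{3692593}{- \frac{1}{37}} = 1705046 \cdot \frac{1}{1729933} + 3692593 \left(-37\right) = \frac{1705046}{1729933} - 136625941 = - \frac{236353722286907}{1729933}$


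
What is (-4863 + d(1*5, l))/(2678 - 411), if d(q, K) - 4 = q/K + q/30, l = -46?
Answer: -335267/156423 ≈ -2.1433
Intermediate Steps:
d(q, K) = 4 + q/30 + q/K (d(q, K) = 4 + (q/K + q/30) = 4 + (q/30 + q/K) = 4 + q/30 + q/K)
(-4863 + d(1*5, l))/(2678 - 411) = (-4863 + (4 + (1*5)/30 + (1*5)/(-46)))/(2678 - 411) = (-4863 + (4 + (1/30)*5 + 5*(-1/46)))/2267 = (-4863 + (4 + ⅙ - 5/46))*(1/2267) = (-4863 + 280/69)*(1/2267) = -335267/69*1/2267 = -335267/156423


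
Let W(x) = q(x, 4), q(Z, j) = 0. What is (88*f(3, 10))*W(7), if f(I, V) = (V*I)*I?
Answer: 0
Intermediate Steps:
f(I, V) = V*I**2 (f(I, V) = (I*V)*I = V*I**2)
W(x) = 0
(88*f(3, 10))*W(7) = (88*(10*3**2))*0 = (88*(10*9))*0 = (88*90)*0 = 7920*0 = 0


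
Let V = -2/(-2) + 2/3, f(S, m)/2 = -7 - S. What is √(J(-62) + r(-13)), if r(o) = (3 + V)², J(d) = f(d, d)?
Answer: √1186/3 ≈ 11.479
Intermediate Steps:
f(S, m) = -14 - 2*S (f(S, m) = 2*(-7 - S) = -14 - 2*S)
J(d) = -14 - 2*d
V = 5/3 (V = -2*(-½) + 2*(⅓) = 1 + ⅔ = 5/3 ≈ 1.6667)
r(o) = 196/9 (r(o) = (3 + 5/3)² = (14/3)² = 196/9)
√(J(-62) + r(-13)) = √((-14 - 2*(-62)) + 196/9) = √((-14 + 124) + 196/9) = √(110 + 196/9) = √(1186/9) = √1186/3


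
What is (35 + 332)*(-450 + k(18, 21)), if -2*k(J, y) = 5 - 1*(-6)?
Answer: -334337/2 ≈ -1.6717e+5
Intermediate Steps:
k(J, y) = -11/2 (k(J, y) = -(5 - 1*(-6))/2 = -(5 + 6)/2 = -1/2*11 = -11/2)
(35 + 332)*(-450 + k(18, 21)) = (35 + 332)*(-450 - 11/2) = 367*(-911/2) = -334337/2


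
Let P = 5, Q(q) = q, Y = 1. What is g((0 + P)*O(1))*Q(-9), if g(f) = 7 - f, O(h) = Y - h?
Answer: -63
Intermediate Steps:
O(h) = 1 - h
g((0 + P)*O(1))*Q(-9) = (7 - (0 + 5)*(1 - 1*1))*(-9) = (7 - 5*(1 - 1))*(-9) = (7 - 5*0)*(-9) = (7 - 1*0)*(-9) = (7 + 0)*(-9) = 7*(-9) = -63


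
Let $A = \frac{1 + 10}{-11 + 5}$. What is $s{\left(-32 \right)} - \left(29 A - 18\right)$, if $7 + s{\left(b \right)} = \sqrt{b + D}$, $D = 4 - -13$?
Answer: $\frac{385}{6} + i \sqrt{15} \approx 64.167 + 3.873 i$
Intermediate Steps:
$A = - \frac{11}{6}$ ($A = \frac{11}{-6} = 11 \left(- \frac{1}{6}\right) = - \frac{11}{6} \approx -1.8333$)
$D = 17$ ($D = 4 + 13 = 17$)
$s{\left(b \right)} = -7 + \sqrt{17 + b}$ ($s{\left(b \right)} = -7 + \sqrt{b + 17} = -7 + \sqrt{17 + b}$)
$s{\left(-32 \right)} - \left(29 A - 18\right) = \left(-7 + \sqrt{17 - 32}\right) - \left(29 \left(- \frac{11}{6}\right) - 18\right) = \left(-7 + \sqrt{-15}\right) - \left(- \frac{319}{6} - 18\right) = \left(-7 + i \sqrt{15}\right) - - \frac{427}{6} = \left(-7 + i \sqrt{15}\right) + \frac{427}{6} = \frac{385}{6} + i \sqrt{15}$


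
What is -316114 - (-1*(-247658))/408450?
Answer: -64558505479/204225 ≈ -3.1611e+5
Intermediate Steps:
-316114 - (-1*(-247658))/408450 = -316114 - 247658/408450 = -316114 - 1*123829/204225 = -316114 - 123829/204225 = -64558505479/204225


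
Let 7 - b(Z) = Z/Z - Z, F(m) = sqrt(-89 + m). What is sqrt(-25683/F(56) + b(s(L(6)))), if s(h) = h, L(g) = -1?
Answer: sqrt(605 + 94171*I*sqrt(33))/11 ≈ 47.307 + 47.254*I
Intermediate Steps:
b(Z) = 6 + Z (b(Z) = 7 - (Z/Z - Z) = 7 - (1 - Z) = 7 + (-1 + Z) = 6 + Z)
sqrt(-25683/F(56) + b(s(L(6)))) = sqrt(-25683/sqrt(-89 + 56) + (6 - 1)) = sqrt(-25683*(-I*sqrt(33)/33) + 5) = sqrt(-(-8561)*I*sqrt(33)/11 + 5) = sqrt(8561*I*sqrt(33)/11 + 5) = sqrt(5 + 8561*I*sqrt(33)/11)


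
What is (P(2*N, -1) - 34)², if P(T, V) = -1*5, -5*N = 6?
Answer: 1521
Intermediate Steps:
N = -6/5 (N = -⅕*6 = -6/5 ≈ -1.2000)
P(T, V) = -5
(P(2*N, -1) - 34)² = (-5 - 34)² = (-39)² = 1521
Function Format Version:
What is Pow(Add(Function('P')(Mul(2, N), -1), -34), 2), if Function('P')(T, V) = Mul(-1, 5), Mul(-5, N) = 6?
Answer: 1521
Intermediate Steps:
N = Rational(-6, 5) (N = Mul(Rational(-1, 5), 6) = Rational(-6, 5) ≈ -1.2000)
Function('P')(T, V) = -5
Pow(Add(Function('P')(Mul(2, N), -1), -34), 2) = Pow(Add(-5, -34), 2) = Pow(-39, 2) = 1521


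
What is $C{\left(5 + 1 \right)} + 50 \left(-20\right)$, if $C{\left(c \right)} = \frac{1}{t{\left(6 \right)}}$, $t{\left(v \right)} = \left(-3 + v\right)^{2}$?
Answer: $- \frac{8999}{9} \approx -999.89$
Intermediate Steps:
$C{\left(c \right)} = \frac{1}{9}$ ($C{\left(c \right)} = \frac{1}{\left(-3 + 6\right)^{2}} = \frac{1}{3^{2}} = \frac{1}{9}$)
$C{\left(5 + 1 \right)} + 50 \left(-20\right) = \frac{1}{9} + 50 \left(-20\right) = \frac{1}{9} - 1000 = - \frac{8999}{9}$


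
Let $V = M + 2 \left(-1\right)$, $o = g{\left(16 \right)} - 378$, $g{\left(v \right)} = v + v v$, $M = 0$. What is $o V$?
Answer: $212$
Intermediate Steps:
$g{\left(v \right)} = v + v^{2}$
$o = -106$ ($o = 16 \left(1 + 16\right) - 378 = 16 \cdot 17 - 378 = 272 - 378 = -106$)
$V = -2$ ($V = 0 + 2 \left(-1\right) = 0 - 2 = -2$)
$o V = \left(-106\right) \left(-2\right) = 212$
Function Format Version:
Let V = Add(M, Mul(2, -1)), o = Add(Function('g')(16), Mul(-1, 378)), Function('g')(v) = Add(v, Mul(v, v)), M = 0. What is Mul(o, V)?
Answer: 212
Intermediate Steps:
Function('g')(v) = Add(v, Pow(v, 2))
o = -106 (o = Add(Mul(16, Add(1, 16)), Mul(-1, 378)) = Add(Mul(16, 17), -378) = Add(272, -378) = -106)
V = -2 (V = Add(0, Mul(2, -1)) = Add(0, -2) = -2)
Mul(o, V) = Mul(-106, -2) = 212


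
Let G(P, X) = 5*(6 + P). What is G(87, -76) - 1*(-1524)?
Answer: 1989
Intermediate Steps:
G(P, X) = 30 + 5*P
G(87, -76) - 1*(-1524) = (30 + 5*87) - 1*(-1524) = (30 + 435) + 1524 = 465 + 1524 = 1989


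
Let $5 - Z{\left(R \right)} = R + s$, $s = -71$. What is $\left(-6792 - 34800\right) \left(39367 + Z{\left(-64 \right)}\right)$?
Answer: $-1643175144$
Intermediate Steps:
$Z{\left(R \right)} = 76 - R$ ($Z{\left(R \right)} = 5 - \left(R - 71\right) = 5 - \left(-71 + R\right) = 76 - R$)
$\left(-6792 - 34800\right) \left(39367 + Z{\left(-64 \right)}\right) = \left(-6792 - 34800\right) \left(39367 + \left(76 - -64\right)\right) = - 41592 \left(39367 + \left(76 + 64\right)\right) = - 41592 \left(39367 + 140\right) = \left(-41592\right) 39507 = -1643175144$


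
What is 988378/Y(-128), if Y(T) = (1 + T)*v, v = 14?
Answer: -494189/889 ≈ -555.89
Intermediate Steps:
Y(T) = 14 + 14*T (Y(T) = (1 + T)*14 = 14 + 14*T)
988378/Y(-128) = 988378/(14 + 14*(-128)) = 988378/(14 - 1792) = 988378/(-1778) = 988378*(-1/1778) = -494189/889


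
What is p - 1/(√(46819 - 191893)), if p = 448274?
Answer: 448274 + I*√145074/145074 ≈ 4.4827e+5 + 0.0026255*I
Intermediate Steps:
p - 1/(√(46819 - 191893)) = 448274 - 1/(√(46819 - 191893)) = 448274 - 1/(√(-145074)) = 448274 - 1/(I*√145074) = 448274 - (-1)*I*√145074/145074 = 448274 + I*√145074/145074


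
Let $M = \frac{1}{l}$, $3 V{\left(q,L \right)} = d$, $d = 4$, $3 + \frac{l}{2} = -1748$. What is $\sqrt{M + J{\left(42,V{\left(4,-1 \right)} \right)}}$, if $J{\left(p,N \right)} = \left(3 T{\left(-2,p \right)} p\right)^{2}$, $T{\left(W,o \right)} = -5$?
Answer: $\frac{\sqrt{4867583184098}}{3502} \approx 630.0$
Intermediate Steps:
$l = -3502$ ($l = -6 + 2 \left(-1748\right) = -6 - 3496 = -3502$)
$V{\left(q,L \right)} = \frac{4}{3}$ ($V{\left(q,L \right)} = \frac{1}{3} \cdot 4 = \frac{4}{3}$)
$J{\left(p,N \right)} = 225 p^{2}$ ($J{\left(p,N \right)} = \left(3 \left(-5\right) p\right)^{2} = \left(- 15 p\right)^{2} = 225 p^{2}$)
$M = - \frac{1}{3502}$ ($M = \frac{1}{-3502} = - \frac{1}{3502} \approx -0.00028555$)
$\sqrt{M + J{\left(42,V{\left(4,-1 \right)} \right)}} = \sqrt{- \frac{1}{3502} + 225 \cdot 42^{2}} = \sqrt{- \frac{1}{3502} + 225 \cdot 1764} = \sqrt{- \frac{1}{3502} + 396900} = \sqrt{\frac{1389943799}{3502}} = \frac{\sqrt{4867583184098}}{3502}$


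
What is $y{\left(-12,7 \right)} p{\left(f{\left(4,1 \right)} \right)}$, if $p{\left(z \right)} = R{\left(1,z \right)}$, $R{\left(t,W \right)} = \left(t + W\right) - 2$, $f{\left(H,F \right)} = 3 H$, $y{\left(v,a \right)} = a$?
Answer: $77$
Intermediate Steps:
$R{\left(t,W \right)} = -2 + W + t$ ($R{\left(t,W \right)} = \left(W + t\right) - 2 = -2 + W + t$)
$p{\left(z \right)} = -1 + z$ ($p{\left(z \right)} = -2 + z + 1 = -1 + z$)
$y{\left(-12,7 \right)} p{\left(f{\left(4,1 \right)} \right)} = 7 \left(-1 + 3 \cdot 4\right) = 7 \left(-1 + 12\right) = 7 \cdot 11 = 77$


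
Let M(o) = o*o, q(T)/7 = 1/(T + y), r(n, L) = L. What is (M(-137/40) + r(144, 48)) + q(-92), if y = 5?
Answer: 8303303/139200 ≈ 59.650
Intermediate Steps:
q(T) = 7/(5 + T) (q(T) = 7/(T + 5) = 7/(5 + T))
M(o) = o**2
(M(-137/40) + r(144, 48)) + q(-92) = ((-137/40)**2 + 48) + 7/(5 - 92) = ((-137*1/40)**2 + 48) + 7/(-87) = ((-137/40)**2 + 48) + 7*(-1/87) = (18769/1600 + 48) - 7/87 = 95569/1600 - 7/87 = 8303303/139200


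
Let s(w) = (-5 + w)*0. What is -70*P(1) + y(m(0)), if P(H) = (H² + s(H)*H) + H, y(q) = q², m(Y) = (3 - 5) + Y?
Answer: -136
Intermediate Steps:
s(w) = 0
m(Y) = -2 + Y
P(H) = H + H² (P(H) = (H² + 0*H) + H = (H² + 0) + H = H² + H = H + H²)
-70*P(1) + y(m(0)) = -70*(1 + 1) + (-2 + 0)² = -70*2 + (-2)² = -70*2 + 4 = -140 + 4 = -136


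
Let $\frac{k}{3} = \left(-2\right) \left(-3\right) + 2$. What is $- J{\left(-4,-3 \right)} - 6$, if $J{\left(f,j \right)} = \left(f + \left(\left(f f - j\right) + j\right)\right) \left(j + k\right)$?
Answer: $-258$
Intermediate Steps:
$k = 24$ ($k = 3 \left(\left(-2\right) \left(-3\right) + 2\right) = 3 \left(6 + 2\right) = 3 \cdot 8 = 24$)
$J{\left(f,j \right)} = \left(24 + j\right) \left(f + f^{2}\right)$ ($J{\left(f,j \right)} = \left(f + \left(\left(f f - j\right) + j\right)\right) \left(j + 24\right) = \left(f + \left(\left(f^{2} - j\right) + j\right)\right) \left(24 + j\right) = \left(f + f^{2}\right) \left(24 + j\right) = \left(24 + j\right) \left(f + f^{2}\right)$)
$- J{\left(-4,-3 \right)} - 6 = - \left(-4\right) \left(24 - 3 + 24 \left(-4\right) - -12\right) - 6 = - \left(-4\right) \left(24 - 3 - 96 + 12\right) - 6 = - \left(-4\right) \left(-63\right) - 6 = \left(-1\right) 252 - 6 = -252 - 6 = -258$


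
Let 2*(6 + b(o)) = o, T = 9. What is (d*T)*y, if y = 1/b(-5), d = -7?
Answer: 126/17 ≈ 7.4118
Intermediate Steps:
b(o) = -6 + o/2
y = -2/17 (y = 1/(-6 + (½)*(-5)) = 1/(-6 - 5/2) = 1/(-17/2) = -2/17 ≈ -0.11765)
(d*T)*y = -7*9*(-2/17) = -63*(-2/17) = 126/17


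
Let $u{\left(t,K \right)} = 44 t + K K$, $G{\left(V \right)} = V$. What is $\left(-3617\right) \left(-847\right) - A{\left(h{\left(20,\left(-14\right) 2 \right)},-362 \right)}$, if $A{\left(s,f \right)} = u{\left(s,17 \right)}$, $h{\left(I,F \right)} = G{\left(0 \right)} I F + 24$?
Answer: $3062254$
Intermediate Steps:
$u{\left(t,K \right)} = K^{2} + 44 t$ ($u{\left(t,K \right)} = 44 t + K^{2} = K^{2} + 44 t$)
$h{\left(I,F \right)} = 24$ ($h{\left(I,F \right)} = 0 I F + 24 = 0 F + 24 = 0 + 24 = 24$)
$A{\left(s,f \right)} = 289 + 44 s$ ($A{\left(s,f \right)} = 17^{2} + 44 s = 289 + 44 s$)
$\left(-3617\right) \left(-847\right) - A{\left(h{\left(20,\left(-14\right) 2 \right)},-362 \right)} = \left(-3617\right) \left(-847\right) - \left(289 + 44 \cdot 24\right) = 3063599 - \left(289 + 1056\right) = 3063599 - 1345 = 3062254$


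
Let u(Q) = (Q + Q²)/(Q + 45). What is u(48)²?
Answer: 614656/961 ≈ 639.60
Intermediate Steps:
u(Q) = (Q + Q²)/(45 + Q)
u(48)² = (48*(1 + 48)/(45 + 48))² = (48*49/93)² = (48*(1/93)*49)² = (784/31)² = 614656/961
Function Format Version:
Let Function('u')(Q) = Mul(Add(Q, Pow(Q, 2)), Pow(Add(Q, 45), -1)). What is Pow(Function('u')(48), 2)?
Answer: Rational(614656, 961) ≈ 639.60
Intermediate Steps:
Function('u')(Q) = Mul(Pow(Add(45, Q), -1), Add(Q, Pow(Q, 2))) (Function('u')(Q) = Mul(Add(Q, Pow(Q, 2)), Pow(Add(45, Q), -1)) = Mul(Pow(Add(45, Q), -1), Add(Q, Pow(Q, 2))))
Pow(Function('u')(48), 2) = Pow(Mul(48, Pow(Add(45, 48), -1), Add(1, 48)), 2) = Pow(Mul(48, Pow(93, -1), 49), 2) = Pow(Mul(48, Rational(1, 93), 49), 2) = Pow(Rational(784, 31), 2) = Rational(614656, 961)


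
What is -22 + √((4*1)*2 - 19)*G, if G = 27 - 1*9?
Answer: -22 + 18*I*√11 ≈ -22.0 + 59.699*I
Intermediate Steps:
G = 18 (G = 27 - 9 = 18)
-22 + √((4*1)*2 - 19)*G = -22 + √((4*1)*2 - 19)*18 = -22 + √(4*2 - 19)*18 = -22 + √(8 - 19)*18 = -22 + √(-11)*18 = -22 + (I*√11)*18 = -22 + 18*I*√11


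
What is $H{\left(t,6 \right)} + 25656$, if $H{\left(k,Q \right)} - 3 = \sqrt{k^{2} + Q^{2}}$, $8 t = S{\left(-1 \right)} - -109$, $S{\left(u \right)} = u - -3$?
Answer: $25659 + \frac{15 \sqrt{65}}{8} \approx 25674.0$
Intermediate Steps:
$S{\left(u \right)} = 3 + u$ ($S{\left(u \right)} = u + 3 = 3 + u$)
$t = \frac{111}{8}$ ($t = \frac{\left(3 - 1\right) - -109}{8} = \frac{2 + 109}{8} = \frac{1}{8} \cdot 111 = \frac{111}{8} \approx 13.875$)
$H{\left(k,Q \right)} = 3 + \sqrt{Q^{2} + k^{2}}$ ($H{\left(k,Q \right)} = 3 + \sqrt{k^{2} + Q^{2}} = 3 + \sqrt{Q^{2} + k^{2}}$)
$H{\left(t,6 \right)} + 25656 = \left(3 + \sqrt{6^{2} + \left(\frac{111}{8}\right)^{2}}\right) + 25656 = \left(3 + \sqrt{36 + \frac{12321}{64}}\right) + 25656 = \left(3 + \sqrt{\frac{14625}{64}}\right) + 25656 = \left(3 + \frac{15 \sqrt{65}}{8}\right) + 25656 = 25659 + \frac{15 \sqrt{65}}{8}$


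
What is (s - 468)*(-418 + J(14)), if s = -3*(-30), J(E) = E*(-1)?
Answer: 163296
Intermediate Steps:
J(E) = -E
s = 90
(s - 468)*(-418 + J(14)) = (90 - 468)*(-418 - 1*14) = -378*(-418 - 14) = -378*(-432) = 163296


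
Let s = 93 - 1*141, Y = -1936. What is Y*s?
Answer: 92928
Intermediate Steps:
s = -48 (s = 93 - 141 = -48)
Y*s = -1936*(-48) = 92928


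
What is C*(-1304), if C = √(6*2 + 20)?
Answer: -5216*√2 ≈ -7376.5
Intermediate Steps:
C = 4*√2 (C = √(12 + 20) = √32 = 4*√2 ≈ 5.6569)
C*(-1304) = (4*√2)*(-1304) = -5216*√2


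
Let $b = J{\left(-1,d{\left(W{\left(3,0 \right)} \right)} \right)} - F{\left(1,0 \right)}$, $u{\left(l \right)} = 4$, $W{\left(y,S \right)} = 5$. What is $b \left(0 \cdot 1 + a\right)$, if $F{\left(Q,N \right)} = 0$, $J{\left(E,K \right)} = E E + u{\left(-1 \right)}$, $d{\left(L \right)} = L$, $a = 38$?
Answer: $190$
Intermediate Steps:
$J{\left(E,K \right)} = 4 + E^{2}$ ($J{\left(E,K \right)} = E E + 4 = E^{2} + 4 = 4 + E^{2}$)
$b = 5$ ($b = \left(4 + \left(-1\right)^{2}\right) - 0 = \left(4 + 1\right) + 0 = 5 + 0 = 5$)
$b \left(0 \cdot 1 + a\right) = 5 \left(0 \cdot 1 + 38\right) = 5 \left(0 + 38\right) = 5 \cdot 38 = 190$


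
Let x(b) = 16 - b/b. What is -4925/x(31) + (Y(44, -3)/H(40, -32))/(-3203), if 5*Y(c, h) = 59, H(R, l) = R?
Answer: -630991177/1921800 ≈ -328.33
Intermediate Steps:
Y(c, h) = 59/5 (Y(c, h) = (⅕)*59 = 59/5)
x(b) = 15 (x(b) = 16 - 1*1 = 16 - 1 = 15)
-4925/x(31) + (Y(44, -3)/H(40, -32))/(-3203) = -4925/15 + ((59/5)/40)/(-3203) = -4925*1/15 + ((59/5)*(1/40))*(-1/3203) = -985/3 + (59/200)*(-1/3203) = -985/3 - 59/640600 = -630991177/1921800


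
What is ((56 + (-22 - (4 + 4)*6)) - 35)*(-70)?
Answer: 3430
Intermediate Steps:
((56 + (-22 - (4 + 4)*6)) - 35)*(-70) = ((56 + (-22 - 8*6)) - 35)*(-70) = ((56 + (-22 - 1*48)) - 35)*(-70) = ((56 + (-22 - 48)) - 35)*(-70) = ((56 - 70) - 35)*(-70) = (-14 - 35)*(-70) = -49*(-70) = 3430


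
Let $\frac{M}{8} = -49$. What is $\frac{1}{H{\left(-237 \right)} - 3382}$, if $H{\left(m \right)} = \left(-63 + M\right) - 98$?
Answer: $- \frac{1}{3935} \approx -0.00025413$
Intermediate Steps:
$M = -392$ ($M = 8 \left(-49\right) = -392$)
$H{\left(m \right)} = -553$ ($H{\left(m \right)} = \left(-63 - 392\right) - 98 = -455 - 98 = -553$)
$\frac{1}{H{\left(-237 \right)} - 3382} = \frac{1}{-553 - 3382} = \frac{1}{-3935} = - \frac{1}{3935}$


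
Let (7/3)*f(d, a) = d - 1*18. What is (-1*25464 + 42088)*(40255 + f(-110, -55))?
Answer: 4678010224/7 ≈ 6.6829e+8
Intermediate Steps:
f(d, a) = -54/7 + 3*d/7 (f(d, a) = 3*(d - 1*18)/7 = 3*(d - 18)/7 = 3*(-18 + d)/7 = -54/7 + 3*d/7)
(-1*25464 + 42088)*(40255 + f(-110, -55)) = (-1*25464 + 42088)*(40255 + (-54/7 + (3/7)*(-110))) = (-25464 + 42088)*(40255 + (-54/7 - 330/7)) = 16624*(40255 - 384/7) = 16624*(281401/7) = 4678010224/7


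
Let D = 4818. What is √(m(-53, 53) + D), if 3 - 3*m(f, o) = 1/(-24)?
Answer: 7*√14162/12 ≈ 69.419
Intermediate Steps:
m(f, o) = 73/72 (m(f, o) = 1 - ⅓/(-24) = 1 - ⅓*(-1/24) = 1 + 1/72 = 73/72)
√(m(-53, 53) + D) = √(73/72 + 4818) = √(346969/72) = 7*√14162/12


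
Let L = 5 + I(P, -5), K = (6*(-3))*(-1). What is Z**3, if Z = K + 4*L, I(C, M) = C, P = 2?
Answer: 97336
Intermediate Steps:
K = 18 (K = -18*(-1) = 18)
L = 7 (L = 5 + 2 = 7)
Z = 46 (Z = 18 + 4*7 = 18 + 28 = 46)
Z**3 = 46**3 = 97336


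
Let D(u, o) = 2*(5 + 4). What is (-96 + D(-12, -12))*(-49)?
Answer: 3822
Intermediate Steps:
D(u, o) = 18 (D(u, o) = 2*9 = 18)
(-96 + D(-12, -12))*(-49) = (-96 + 18)*(-49) = -78*(-49) = 3822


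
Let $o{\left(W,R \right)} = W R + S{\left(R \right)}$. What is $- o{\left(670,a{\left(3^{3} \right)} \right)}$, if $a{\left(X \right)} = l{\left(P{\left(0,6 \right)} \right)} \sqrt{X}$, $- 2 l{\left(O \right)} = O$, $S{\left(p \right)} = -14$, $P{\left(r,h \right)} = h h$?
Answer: $14 + 36180 \sqrt{3} \approx 62680.0$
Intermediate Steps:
$P{\left(r,h \right)} = h^{2}$
$l{\left(O \right)} = - \frac{O}{2}$
$a{\left(X \right)} = - 18 \sqrt{X}$ ($a{\left(X \right)} = - \frac{6^{2}}{2} \sqrt{X} = \left(- \frac{1}{2}\right) 36 \sqrt{X} = - 18 \sqrt{X}$)
$o{\left(W,R \right)} = -14 + R W$ ($o{\left(W,R \right)} = W R - 14 = R W - 14 = -14 + R W$)
$- o{\left(670,a{\left(3^{3} \right)} \right)} = - (-14 + - 18 \sqrt{3^{3}} \cdot 670) = - (-14 + - 18 \sqrt{27} \cdot 670) = - (-14 + - 18 \cdot 3 \sqrt{3} \cdot 670) = - (-14 + - 54 \sqrt{3} \cdot 670) = - (-14 - 36180 \sqrt{3}) = 14 + 36180 \sqrt{3}$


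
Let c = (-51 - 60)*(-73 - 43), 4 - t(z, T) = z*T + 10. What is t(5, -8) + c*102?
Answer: 1313386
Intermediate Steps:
t(z, T) = -6 - T*z (t(z, T) = 4 - (z*T + 10) = 4 - (T*z + 10) = 4 - (10 + T*z) = 4 + (-10 - T*z) = -6 - T*z)
c = 12876 (c = -111*(-116) = 12876)
t(5, -8) + c*102 = (-6 - 1*(-8)*5) + 12876*102 = (-6 + 40) + 1313352 = 34 + 1313352 = 1313386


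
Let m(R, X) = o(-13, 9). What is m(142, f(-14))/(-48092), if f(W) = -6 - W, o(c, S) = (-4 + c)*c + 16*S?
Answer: -365/48092 ≈ -0.0075896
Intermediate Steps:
o(c, S) = 16*S + c*(-4 + c) (o(c, S) = c*(-4 + c) + 16*S = 16*S + c*(-4 + c))
m(R, X) = 365 (m(R, X) = (-13)² - 4*(-13) + 16*9 = 169 + 52 + 144 = 365)
m(142, f(-14))/(-48092) = 365/(-48092) = 365*(-1/48092) = -365/48092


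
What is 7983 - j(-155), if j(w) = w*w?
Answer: -16042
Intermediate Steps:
j(w) = w**2
7983 - j(-155) = 7983 - 1*(-155)**2 = 7983 - 1*24025 = 7983 - 24025 = -16042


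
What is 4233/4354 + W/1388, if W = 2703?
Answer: 8822133/3021676 ≈ 2.9196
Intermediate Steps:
4233/4354 + W/1388 = 4233/4354 + 2703/1388 = 8822133/3021676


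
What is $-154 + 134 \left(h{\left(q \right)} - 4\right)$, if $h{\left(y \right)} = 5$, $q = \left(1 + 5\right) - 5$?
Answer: $-20$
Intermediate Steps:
$q = 1$ ($q = 6 - 5 = 1$)
$-154 + 134 \left(h{\left(q \right)} - 4\right) = -154 + 134 \left(5 - 4\right) = -154 + 134 \cdot 1 = -154 + 134 = -20$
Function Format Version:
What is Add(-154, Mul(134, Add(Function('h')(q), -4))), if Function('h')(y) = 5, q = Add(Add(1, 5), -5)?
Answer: -20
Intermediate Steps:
q = 1 (q = Add(6, -5) = 1)
Add(-154, Mul(134, Add(Function('h')(q), -4))) = Add(-154, Mul(134, Add(5, -4))) = Add(-154, Mul(134, 1)) = Add(-154, 134) = -20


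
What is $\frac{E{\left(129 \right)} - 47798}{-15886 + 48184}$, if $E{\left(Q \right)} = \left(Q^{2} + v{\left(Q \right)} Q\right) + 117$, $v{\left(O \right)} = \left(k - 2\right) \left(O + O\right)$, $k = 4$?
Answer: $\frac{17762}{16149} \approx 1.0999$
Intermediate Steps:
$v{\left(O \right)} = 4 O$ ($v{\left(O \right)} = \left(4 - 2\right) \left(O + O\right) = 2 \cdot 2 O = 4 O$)
$E{\left(Q \right)} = 117 + 5 Q^{2}$ ($E{\left(Q \right)} = \left(Q^{2} + 4 Q Q\right) + 117 = \left(Q^{2} + 4 Q^{2}\right) + 117 = 5 Q^{2} + 117 = 117 + 5 Q^{2}$)
$\frac{E{\left(129 \right)} - 47798}{-15886 + 48184} = \frac{\left(117 + 5 \cdot 129^{2}\right) - 47798}{-15886 + 48184} = \frac{\left(117 + 5 \cdot 16641\right) - 47798}{32298} = \left(\left(117 + 83205\right) - 47798\right) \frac{1}{32298} = \left(83322 - 47798\right) \frac{1}{32298} = 35524 \cdot \frac{1}{32298} = \frac{17762}{16149}$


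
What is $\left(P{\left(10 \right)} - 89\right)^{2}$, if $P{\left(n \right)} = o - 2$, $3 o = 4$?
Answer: $\frac{72361}{9} \approx 8040.1$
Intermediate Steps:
$o = \frac{4}{3}$ ($o = \frac{1}{3} \cdot 4 = \frac{4}{3} \approx 1.3333$)
$P{\left(n \right)} = - \frac{2}{3}$ ($P{\left(n \right)} = \frac{4}{3} - 2 = - \frac{2}{3}$)
$\left(P{\left(10 \right)} - 89\right)^{2} = \left(- \frac{2}{3} - 89\right)^{2} = \left(- \frac{269}{3}\right)^{2} = \frac{72361}{9}$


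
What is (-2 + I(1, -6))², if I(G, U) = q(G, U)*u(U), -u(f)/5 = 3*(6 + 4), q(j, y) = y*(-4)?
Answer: 12974404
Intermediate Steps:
q(j, y) = -4*y
u(f) = -150 (u(f) = -15*(6 + 4) = -15*10 = -5*30 = -150)
I(G, U) = 600*U (I(G, U) = -4*U*(-150) = 600*U)
(-2 + I(1, -6))² = (-2 + 600*(-6))² = (-2 - 3600)² = (-3602)² = 12974404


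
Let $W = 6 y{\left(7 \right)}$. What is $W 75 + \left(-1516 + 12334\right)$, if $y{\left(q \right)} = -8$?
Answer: $7218$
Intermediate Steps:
$W = -48$ ($W = 6 \left(-8\right) = -48$)
$W 75 + \left(-1516 + 12334\right) = \left(-48\right) 75 + \left(-1516 + 12334\right) = -3600 + 10818 = 7218$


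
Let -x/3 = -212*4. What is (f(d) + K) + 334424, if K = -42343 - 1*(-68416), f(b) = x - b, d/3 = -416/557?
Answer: 202215085/557 ≈ 3.6304e+5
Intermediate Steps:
x = 2544 (x = -(-636)*4 = -3*(-848) = 2544)
d = -1248/557 (d = 3*(-416/557) = -1248/557 ≈ -2.2406)
f(b) = 2544 - b
K = 26073 (K = -42343 + 68416 = 26073)
(f(d) + K) + 334424 = ((2544 - 1*(-1248/557)) + 26073) + 334424 = ((2544 + 1248/557) + 26073) + 334424 = (1418256/557 + 26073) + 334424 = 15940917/557 + 334424 = 202215085/557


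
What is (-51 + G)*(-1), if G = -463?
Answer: 514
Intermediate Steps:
(-51 + G)*(-1) = (-51 - 463)*(-1) = -514*(-1) = 514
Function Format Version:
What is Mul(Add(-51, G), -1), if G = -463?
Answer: 514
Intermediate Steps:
Mul(Add(-51, G), -1) = Mul(Add(-51, -463), -1) = Mul(-514, -1) = 514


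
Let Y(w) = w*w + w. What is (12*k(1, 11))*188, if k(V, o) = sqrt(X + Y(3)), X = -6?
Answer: 2256*sqrt(6) ≈ 5526.0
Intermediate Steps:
Y(w) = w + w**2 (Y(w) = w**2 + w = w + w**2)
k(V, o) = sqrt(6) (k(V, o) = sqrt(-6 + 3*(1 + 3)) = sqrt(-6 + 3*4) = sqrt(-6 + 12) = sqrt(6))
(12*k(1, 11))*188 = (12*sqrt(6))*188 = 2256*sqrt(6)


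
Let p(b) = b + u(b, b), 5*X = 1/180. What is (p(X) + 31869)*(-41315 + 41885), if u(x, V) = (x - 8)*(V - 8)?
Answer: 491448613519/27000 ≈ 1.8202e+7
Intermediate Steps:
X = 1/900 (X = (⅕)/180 = (⅕)*(1/180) = 1/900 ≈ 0.0011111)
u(x, V) = (-8 + V)*(-8 + x) (u(x, V) = (-8 + x)*(-8 + V) = (-8 + V)*(-8 + x))
p(b) = 64 + b² - 15*b (p(b) = b + (64 - 8*b - 8*b + b*b) = b + (64 - 8*b - 8*b + b²) = b + (64 + b² - 16*b) = 64 + b² - 15*b)
(p(X) + 31869)*(-41315 + 41885) = ((64 + (1/900)² - 15*1/900) + 31869)*(-41315 + 41885) = ((64 + 1/810000 - 1/60) + 31869)*570 = (51826501/810000 + 31869)*570 = (25865716501/810000)*570 = 491448613519/27000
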